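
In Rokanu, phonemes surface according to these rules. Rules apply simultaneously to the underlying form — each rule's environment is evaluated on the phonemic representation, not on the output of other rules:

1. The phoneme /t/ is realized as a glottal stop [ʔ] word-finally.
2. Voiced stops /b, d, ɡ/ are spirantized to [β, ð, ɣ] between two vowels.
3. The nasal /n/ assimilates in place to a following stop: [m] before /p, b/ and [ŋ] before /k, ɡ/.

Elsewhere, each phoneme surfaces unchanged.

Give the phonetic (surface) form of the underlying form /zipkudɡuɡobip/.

/d/ (between /u/ and /ɡ/) fails the environment for rule 2, so it stays [d].
/ɡ/ (between /d/ and /u/) is in the target of rule 2 but the environment (between two vowels) is not met → [ɡ].
/ɡ/ — between /u/ and /o/, between two vowels — surfaces as [ɣ] (rule 2).
/b/ — between /o/ and /i/, between two vowels — surfaces as [β] (rule 2).

[zipkudɡuɣoβip]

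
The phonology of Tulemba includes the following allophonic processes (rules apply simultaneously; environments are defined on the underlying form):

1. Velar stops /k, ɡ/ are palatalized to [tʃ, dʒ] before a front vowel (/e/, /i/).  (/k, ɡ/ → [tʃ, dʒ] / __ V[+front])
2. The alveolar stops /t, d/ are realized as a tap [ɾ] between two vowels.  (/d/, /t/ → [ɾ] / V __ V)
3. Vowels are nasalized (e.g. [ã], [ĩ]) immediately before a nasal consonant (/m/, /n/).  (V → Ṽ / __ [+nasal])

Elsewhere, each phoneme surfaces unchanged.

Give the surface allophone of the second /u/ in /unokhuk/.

[u]

/u/ (between /h/ and /k/): rule 3 targets it, but not before a nasal consonant → unchanged [u].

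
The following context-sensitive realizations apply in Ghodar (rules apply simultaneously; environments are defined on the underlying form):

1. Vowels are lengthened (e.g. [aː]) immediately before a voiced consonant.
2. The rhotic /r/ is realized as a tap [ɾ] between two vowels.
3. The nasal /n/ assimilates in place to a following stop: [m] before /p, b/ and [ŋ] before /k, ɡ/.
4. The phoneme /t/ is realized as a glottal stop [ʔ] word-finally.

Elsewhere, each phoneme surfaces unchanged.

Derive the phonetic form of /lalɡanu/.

/a/ — between /l/ and /l/, before a voiced consonant — surfaces as [aː] (rule 1).
/a/ (between /ɡ/ and /n/): before a voiced consonant, so rule 1 applies → [aː].
/n/ — between /a/ and /u/; rule 3 does not apply here → [n].
/u/ (word-final) is in the target of rule 1 but the environment (before a voiced consonant) is not met → [u].

[laːlɡaːnu]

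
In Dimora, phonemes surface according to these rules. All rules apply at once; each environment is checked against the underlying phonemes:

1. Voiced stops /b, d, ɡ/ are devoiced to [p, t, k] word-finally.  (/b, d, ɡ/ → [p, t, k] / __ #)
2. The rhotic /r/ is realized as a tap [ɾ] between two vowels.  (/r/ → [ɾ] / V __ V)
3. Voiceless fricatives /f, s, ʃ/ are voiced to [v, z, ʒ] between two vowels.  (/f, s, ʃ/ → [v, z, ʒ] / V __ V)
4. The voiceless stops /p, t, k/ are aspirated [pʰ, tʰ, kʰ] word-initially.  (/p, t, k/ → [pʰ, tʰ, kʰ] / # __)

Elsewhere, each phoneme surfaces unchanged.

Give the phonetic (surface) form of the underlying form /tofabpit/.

[tʰovabpit]

/t/ — word-initial, word-initially — surfaces as [tʰ] (rule 4).
/o/ (between /t/ and /f/) is unaffected → [o].
/f/ — between /o/ and /a/, between two vowels — surfaces as [v] (rule 3).
/a/ (between /f/ and /b/) is unaffected → [a].
/b/ (between /a/ and /p/): rule 1 targets it, but not word-finally → unchanged [b].
/p/ (between /b/ and /i/) fails the environment for rule 4, so it stays [p].
/i/ stays [i].
/t/ (word-final): rule 4 targets it, but not word-initially → unchanged [t].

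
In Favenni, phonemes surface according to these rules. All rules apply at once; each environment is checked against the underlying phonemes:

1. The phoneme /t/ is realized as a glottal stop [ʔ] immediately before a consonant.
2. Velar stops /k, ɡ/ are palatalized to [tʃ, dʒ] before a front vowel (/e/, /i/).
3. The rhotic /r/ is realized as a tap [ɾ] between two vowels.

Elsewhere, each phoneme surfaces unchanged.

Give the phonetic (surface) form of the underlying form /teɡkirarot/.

[teɡtʃiɾaɾot]

/t/ — word-initial; rule 1 does not apply here → [t].
/e/ (between /t/ and /ɡ/): no rule targets it → [e].
/ɡ/ (between /e/ and /k/) is in the target of rule 2 but the environment (before a front vowel) is not met → [ɡ].
Rule 2 applies to /k/ (between /ɡ/ and /i/: before a front vowel) → [tʃ].
/i/ stays [i].
/r/ — between /i/ and /a/, between two vowels — surfaces as [ɾ] (rule 3).
/a/ — not in any rule's target class → [a].
/r/ (between /a/ and /o/): between two vowels, so rule 3 applies → [ɾ].
/o/ (between /r/ and /t/): no rule targets it → [o].
/t/ — word-final; rule 1 does not apply here → [t].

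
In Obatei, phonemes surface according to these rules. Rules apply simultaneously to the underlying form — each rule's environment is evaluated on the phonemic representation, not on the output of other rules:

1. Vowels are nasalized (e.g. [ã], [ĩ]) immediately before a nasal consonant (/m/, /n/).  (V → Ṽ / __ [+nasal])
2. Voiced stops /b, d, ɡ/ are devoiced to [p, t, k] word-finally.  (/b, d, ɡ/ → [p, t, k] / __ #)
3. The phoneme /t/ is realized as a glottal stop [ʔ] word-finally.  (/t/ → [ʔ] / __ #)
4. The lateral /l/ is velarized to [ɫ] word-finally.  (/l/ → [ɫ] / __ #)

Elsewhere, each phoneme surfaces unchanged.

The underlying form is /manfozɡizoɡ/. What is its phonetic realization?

[mãnfozɡizok]

/m/ (word-initial): no rule targets it → [m].
/a/ (between /m/ and /n/): before a nasal consonant, so rule 1 applies → [ã].
/n/ — not in any rule's target class → [n].
/f/ — not in any rule's target class → [f].
/o/ (between /f/ and /z/) is in the target of rule 1 but the environment (before a nasal consonant) is not met → [o].
/z/ (between /o/ and /ɡ/) is unaffected → [z].
/ɡ/ — between /z/ and /i/; rule 2 does not apply here → [ɡ].
/i/ (between /ɡ/ and /z/) is in the target of rule 1 but the environment (before a nasal consonant) is not met → [i].
/z/ — not in any rule's target class → [z].
/o/ (between /z/ and /ɡ/): rule 1 targets it, but not before a nasal consonant → unchanged [o].
/ɡ/ meets the environment for rule 2 (word-finally) → [k].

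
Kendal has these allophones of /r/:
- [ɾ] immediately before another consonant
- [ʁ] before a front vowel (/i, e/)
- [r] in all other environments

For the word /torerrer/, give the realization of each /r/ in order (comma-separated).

Occurrence 1 (position 3): before a front vowel (/i, e/) → [ʁ].
Occurrence 2 (position 5): immediately before another consonant → [ɾ].
Occurrence 3 (position 6): before a front vowel (/i, e/) → [ʁ].
Occurrence 4 (position 8): no conditioning environment matches → elsewhere allophone [r].

[ʁ], [ɾ], [ʁ], [r]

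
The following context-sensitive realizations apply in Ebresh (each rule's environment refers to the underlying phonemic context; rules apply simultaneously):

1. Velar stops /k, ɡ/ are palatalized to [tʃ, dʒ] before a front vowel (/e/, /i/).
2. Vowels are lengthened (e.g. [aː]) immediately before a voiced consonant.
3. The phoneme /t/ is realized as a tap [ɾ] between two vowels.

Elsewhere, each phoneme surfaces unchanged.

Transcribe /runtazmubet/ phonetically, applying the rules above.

[ruːntaːzmuːbet]

/r/ (word-initial) is unaffected → [r].
Rule 2 applies to /u/ (between /r/ and /n/: before a voiced consonant) → [uː].
/n/ (between /u/ and /t/): no rule targets it → [n].
/t/ (between /n/ and /a/) fails the environment for rule 3, so it stays [t].
/a/ (between /t/ and /z/): before a voiced consonant, so rule 2 applies → [aː].
/z/ (between /a/ and /m/) is unaffected → [z].
/m/ stays [m].
Rule 2 applies to /u/ (between /m/ and /b/: before a voiced consonant) → [uː].
/b/ stays [b].
/e/ (between /b/ and /t/) fails the environment for rule 2, so it stays [e].
/t/ (word-final) is in the target of rule 3 but the environment (between two vowels) is not met → [t].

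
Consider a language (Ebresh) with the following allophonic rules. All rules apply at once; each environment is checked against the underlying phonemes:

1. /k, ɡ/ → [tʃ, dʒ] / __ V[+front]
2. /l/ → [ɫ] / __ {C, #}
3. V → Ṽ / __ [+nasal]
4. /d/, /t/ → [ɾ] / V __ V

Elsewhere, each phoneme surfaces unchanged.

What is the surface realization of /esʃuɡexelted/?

[esʃudʒexeɫted]

/e/ (word-initial) fails the environment for rule 3, so it stays [e].
/s/ (between /e/ and /ʃ/) is unaffected → [s].
/ʃ/ (between /s/ and /u/) is unaffected → [ʃ].
/u/ (between /ʃ/ and /ɡ/) is in the target of rule 3 but the environment (before a nasal consonant) is not met → [u].
/ɡ/ (between /u/ and /e/) occurs before a front vowel → [dʒ] by rule 1.
/e/ — between /ɡ/ and /x/; rule 3 does not apply here → [e].
/x/ stays [x].
/e/ — between /x/ and /l/; rule 3 does not apply here → [e].
/l/ (between /e/ and /t/): word-finally or immediately before a consonant, so rule 2 applies → [ɫ].
/t/ (between /l/ and /e/) is in the target of rule 4 but the environment (between two vowels) is not met → [t].
/e/ (between /t/ and /d/) is in the target of rule 3 but the environment (before a nasal consonant) is not met → [e].
/d/ — word-final; rule 4 does not apply here → [d].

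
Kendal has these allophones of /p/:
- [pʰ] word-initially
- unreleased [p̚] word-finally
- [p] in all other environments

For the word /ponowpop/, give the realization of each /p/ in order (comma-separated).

[pʰ], [p], [p̚]

Occurrence 1 (position 1): word-initially → [pʰ].
Occurrence 2 (position 6): no conditioning environment matches → elsewhere allophone [p].
Occurrence 3 (position 8): word-finally → [p̚].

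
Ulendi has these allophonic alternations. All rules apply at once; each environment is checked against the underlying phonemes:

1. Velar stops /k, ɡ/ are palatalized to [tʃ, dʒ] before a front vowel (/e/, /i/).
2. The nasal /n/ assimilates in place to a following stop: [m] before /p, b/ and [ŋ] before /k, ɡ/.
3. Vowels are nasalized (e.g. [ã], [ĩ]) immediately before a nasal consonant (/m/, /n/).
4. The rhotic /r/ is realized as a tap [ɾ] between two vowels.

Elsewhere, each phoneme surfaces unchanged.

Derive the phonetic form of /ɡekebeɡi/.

Rule 1 applies to /ɡ/ (word-initial: before a front vowel) → [dʒ].
/e/ (between /ɡ/ and /k/): rule 3 targets it, but not before a nasal consonant → unchanged [e].
/k/ (between /e/ and /e/) occurs before a front vowel → [tʃ] by rule 1.
/e/ — between /k/ and /b/; rule 3 does not apply here → [e].
/b/ — not in any rule's target class → [b].
/e/ (between /b/ and /ɡ/) fails the environment for rule 3, so it stays [e].
/ɡ/ — between /e/ and /i/, before a front vowel — surfaces as [dʒ] (rule 1).
/i/ (word-final): rule 3 targets it, but not before a nasal consonant → unchanged [i].

[dʒetʃebedʒi]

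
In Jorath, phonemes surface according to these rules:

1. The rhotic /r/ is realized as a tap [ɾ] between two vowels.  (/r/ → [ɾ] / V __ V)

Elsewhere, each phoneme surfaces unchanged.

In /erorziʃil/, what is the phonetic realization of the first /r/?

/r/ — between /e/ and /o/, between two vowels — surfaces as [ɾ] (rule 1).

[ɾ]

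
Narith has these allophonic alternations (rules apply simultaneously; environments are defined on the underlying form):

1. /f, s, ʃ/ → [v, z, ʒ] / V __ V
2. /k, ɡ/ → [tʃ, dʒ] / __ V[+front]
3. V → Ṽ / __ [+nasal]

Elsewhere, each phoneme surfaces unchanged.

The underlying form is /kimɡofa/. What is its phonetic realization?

/k/ — word-initial, before a front vowel — surfaces as [tʃ] (rule 2).
/i/ (between /k/ and /m/): before a nasal consonant, so rule 3 applies → [ĩ].
/m/ (between /i/ and /ɡ/) is unaffected → [m].
/ɡ/ — between /m/ and /o/; rule 2 does not apply here → [ɡ].
/o/ (between /ɡ/ and /f/) fails the environment for rule 3, so it stays [o].
/f/ — between /o/ and /a/, between two vowels — surfaces as [v] (rule 1).
/a/ (word-final) is in the target of rule 3 but the environment (before a nasal consonant) is not met → [a].

[tʃĩmɡova]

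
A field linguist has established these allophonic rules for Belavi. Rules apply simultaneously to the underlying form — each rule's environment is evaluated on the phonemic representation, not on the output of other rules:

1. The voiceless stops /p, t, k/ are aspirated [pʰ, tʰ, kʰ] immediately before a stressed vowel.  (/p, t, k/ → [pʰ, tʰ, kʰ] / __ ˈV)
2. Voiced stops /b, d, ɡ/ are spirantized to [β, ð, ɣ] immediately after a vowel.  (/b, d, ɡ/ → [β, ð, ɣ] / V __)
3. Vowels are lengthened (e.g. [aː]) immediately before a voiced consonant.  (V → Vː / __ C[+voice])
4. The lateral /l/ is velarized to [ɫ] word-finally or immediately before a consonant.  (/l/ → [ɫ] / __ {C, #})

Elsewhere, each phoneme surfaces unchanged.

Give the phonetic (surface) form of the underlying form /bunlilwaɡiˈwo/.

/b/ — word-initial; rule 2 does not apply here → [b].
Rule 3 applies to /u/ (between /b/ and /n/: before a voiced consonant) → [uː].
/n/ stays [n].
/l/ (between /n/ and /i/) is in the target of rule 4 but the environment (word-finally or immediately before a consonant) is not met → [l].
Rule 3 applies to /i/ (between /l/ and /l/: before a voiced consonant) → [iː].
/l/ meets the environment for rule 4 (word-finally or immediately before a consonant) → [ɫ].
/w/ (between /l/ and /a/): no rule targets it → [w].
/a/ — between /w/ and /ɡ/, before a voiced consonant — surfaces as [aː] (rule 3).
/ɡ/ — between /a/ and /i/, immediately after a vowel — surfaces as [ɣ] (rule 2).
Rule 3 applies to /i/ (between /ɡ/ and /w/: before a voiced consonant) → [iː].
/w/ (between /i/ and /o/): no rule targets it → [w].
/o/ (word-final) is in the target of rule 3 but the environment (before a voiced consonant) is not met → [o].

[buːnliːɫwaːɣiːˈwo]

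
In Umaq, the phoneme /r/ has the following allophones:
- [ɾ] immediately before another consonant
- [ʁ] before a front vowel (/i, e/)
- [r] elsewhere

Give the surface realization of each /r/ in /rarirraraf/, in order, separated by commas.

[r], [ʁ], [ɾ], [r], [r]

Occurrence 1 (position 1): no conditioning environment matches → elsewhere allophone [r].
Occurrence 2 (position 3): before a front vowel (/i, e/) → [ʁ].
Occurrence 3 (position 5): immediately before another consonant → [ɾ].
Occurrence 4 (position 6): no conditioning environment matches → elsewhere allophone [r].
Occurrence 5 (position 8): no conditioning environment matches → elsewhere allophone [r].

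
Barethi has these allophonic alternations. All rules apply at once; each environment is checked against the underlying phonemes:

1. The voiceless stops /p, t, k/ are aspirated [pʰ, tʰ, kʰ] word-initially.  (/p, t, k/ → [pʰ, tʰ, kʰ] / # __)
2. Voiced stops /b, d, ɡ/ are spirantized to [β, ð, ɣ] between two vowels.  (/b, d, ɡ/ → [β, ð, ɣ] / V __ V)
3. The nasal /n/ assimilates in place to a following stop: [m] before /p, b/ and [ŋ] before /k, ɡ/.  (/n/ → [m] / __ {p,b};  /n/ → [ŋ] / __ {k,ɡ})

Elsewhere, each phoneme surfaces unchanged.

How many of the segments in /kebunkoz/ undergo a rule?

3

Segments that undergo a rule: /k/ → [kʰ] (rule 1); /b/ → [β] (rule 2); /n/ → [ŋ] (rule 3).
All other segments surface unchanged.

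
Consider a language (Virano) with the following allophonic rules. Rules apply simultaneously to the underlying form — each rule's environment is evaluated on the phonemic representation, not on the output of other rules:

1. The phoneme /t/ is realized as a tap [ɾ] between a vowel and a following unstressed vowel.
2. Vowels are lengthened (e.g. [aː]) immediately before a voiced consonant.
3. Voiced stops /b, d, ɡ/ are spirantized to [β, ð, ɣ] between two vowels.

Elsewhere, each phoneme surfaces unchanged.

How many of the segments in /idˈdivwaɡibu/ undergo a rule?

6

Segments that undergo a rule: /i/ → [iː] (rule 2); /i/ → [iː] (rule 2); /a/ → [aː] (rule 2); /ɡ/ → [ɣ] (rule 3); /i/ → [iː] (rule 2); /b/ → [β] (rule 3).
All other segments surface unchanged.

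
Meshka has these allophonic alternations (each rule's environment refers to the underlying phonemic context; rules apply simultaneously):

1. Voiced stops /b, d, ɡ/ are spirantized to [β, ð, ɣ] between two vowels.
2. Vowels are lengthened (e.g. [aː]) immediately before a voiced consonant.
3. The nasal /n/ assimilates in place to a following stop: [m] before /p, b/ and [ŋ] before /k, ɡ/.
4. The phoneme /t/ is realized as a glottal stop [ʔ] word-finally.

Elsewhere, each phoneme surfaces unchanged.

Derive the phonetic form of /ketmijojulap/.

[ketmiːjoːjuːlap]

/k/ — not in any rule's target class → [k].
/e/ (between /k/ and /t/): rule 2 targets it, but not before a voiced consonant → unchanged [e].
/t/ — between /e/ and /m/; rule 4 does not apply here → [t].
/m/ (between /t/ and /i/) is unaffected → [m].
/i/ — between /m/ and /j/, before a voiced consonant — surfaces as [iː] (rule 2).
/j/ (between /i/ and /o/) is unaffected → [j].
/o/ (between /j/ and /j/) occurs before a voiced consonant → [oː] by rule 2.
/j/ (between /o/ and /u/): no rule targets it → [j].
/u/ — between /j/ and /l/, before a voiced consonant — surfaces as [uː] (rule 2).
/l/ stays [l].
/a/ (between /l/ and /p/) fails the environment for rule 2, so it stays [a].
/p/ stays [p].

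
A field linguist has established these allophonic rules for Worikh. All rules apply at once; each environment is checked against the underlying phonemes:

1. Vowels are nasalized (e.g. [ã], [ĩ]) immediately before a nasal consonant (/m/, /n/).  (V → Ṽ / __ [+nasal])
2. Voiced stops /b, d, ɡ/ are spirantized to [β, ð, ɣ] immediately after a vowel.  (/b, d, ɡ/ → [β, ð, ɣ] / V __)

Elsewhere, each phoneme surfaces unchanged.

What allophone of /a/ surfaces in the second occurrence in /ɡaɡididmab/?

/a/ (between /m/ and /b/) is in the target of rule 1 but the environment (before a nasal consonant) is not met → [a].

[a]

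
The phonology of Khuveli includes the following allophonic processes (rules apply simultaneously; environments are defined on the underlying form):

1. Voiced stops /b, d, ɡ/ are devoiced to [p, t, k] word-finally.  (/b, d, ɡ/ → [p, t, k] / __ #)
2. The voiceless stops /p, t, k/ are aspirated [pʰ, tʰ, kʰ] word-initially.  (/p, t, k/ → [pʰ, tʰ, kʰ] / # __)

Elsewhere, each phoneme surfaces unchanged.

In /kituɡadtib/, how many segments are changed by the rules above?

Segments that undergo a rule: /k/ → [kʰ] (rule 2); /b/ → [p] (rule 1).
All other segments surface unchanged.

2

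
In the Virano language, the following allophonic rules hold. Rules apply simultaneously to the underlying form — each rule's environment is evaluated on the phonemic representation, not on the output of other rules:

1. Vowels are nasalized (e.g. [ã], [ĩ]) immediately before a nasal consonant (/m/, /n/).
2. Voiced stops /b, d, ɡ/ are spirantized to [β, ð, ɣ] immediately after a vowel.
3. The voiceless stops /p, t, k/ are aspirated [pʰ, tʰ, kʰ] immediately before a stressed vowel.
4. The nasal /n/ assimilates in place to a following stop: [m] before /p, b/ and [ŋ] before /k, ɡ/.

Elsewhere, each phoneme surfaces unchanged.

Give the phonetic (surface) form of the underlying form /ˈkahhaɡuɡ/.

[ˈkʰahhaɣuɣ]

/k/ — word-initial, immediately before a stressed vowel — surfaces as [kʰ] (rule 3).
/a/ (between /k/ and /h/): rule 1 targets it, but not before a nasal consonant → unchanged [a].
/h/ (between /a/ and /h/) is unaffected → [h].
/h/ (between /h/ and /a/) is unaffected → [h].
/a/ (between /h/ and /ɡ/) is in the target of rule 1 but the environment (before a nasal consonant) is not met → [a].
/ɡ/ (between /a/ and /u/): immediately after a vowel, so rule 2 applies → [ɣ].
/u/ (between /ɡ/ and /ɡ/) fails the environment for rule 1, so it stays [u].
/ɡ/ meets the environment for rule 2 (immediately after a vowel) → [ɣ].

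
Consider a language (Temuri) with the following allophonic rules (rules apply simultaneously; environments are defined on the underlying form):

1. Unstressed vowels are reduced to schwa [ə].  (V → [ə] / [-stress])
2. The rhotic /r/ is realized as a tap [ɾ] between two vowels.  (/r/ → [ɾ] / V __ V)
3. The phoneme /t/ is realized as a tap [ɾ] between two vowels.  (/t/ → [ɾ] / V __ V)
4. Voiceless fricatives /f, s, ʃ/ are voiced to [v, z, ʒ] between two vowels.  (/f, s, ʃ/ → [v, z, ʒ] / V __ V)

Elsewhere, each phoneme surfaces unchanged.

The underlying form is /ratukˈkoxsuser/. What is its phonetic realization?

/r/ (word-initial) fails the environment for rule 2, so it stays [r].
/a/ (between /r/ and /t/) occurs in an unstressed syllable → [ə] by rule 1.
/t/ meets the environment for rule 3 (between two vowels) → [ɾ].
/u/ (between /t/ and /k/) occurs in an unstressed syllable → [ə] by rule 1.
/k/ stays [k].
/k/ (between /k/ and /o/): no rule targets it → [k].
/o/ (between /k/ and /x/) is in the target of rule 1 but the environment (in an unstressed syllable) is not met → [o].
/x/ stays [x].
/s/ (between /x/ and /u/) fails the environment for rule 4, so it stays [s].
/u/ (between /s/ and /s/): in an unstressed syllable, so rule 1 applies → [ə].
/s/ — between /u/ and /e/, between two vowels — surfaces as [z] (rule 4).
/e/ (between /s/ and /r/) occurs in an unstressed syllable → [ə] by rule 1.
/r/ (word-final) is in the target of rule 2 but the environment (between two vowels) is not met → [r].

[rəɾəkˈkoxsəzər]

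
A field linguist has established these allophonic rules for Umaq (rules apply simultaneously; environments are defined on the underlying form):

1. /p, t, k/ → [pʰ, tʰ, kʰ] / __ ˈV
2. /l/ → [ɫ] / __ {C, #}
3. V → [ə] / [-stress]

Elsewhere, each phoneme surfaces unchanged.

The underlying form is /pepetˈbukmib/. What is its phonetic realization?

[pəpətˈbukməb]

/p/ (word-initial) fails the environment for rule 1, so it stays [p].
/e/ — between /p/ and /p/, in an unstressed syllable — surfaces as [ə] (rule 3).
/p/ (between /e/ and /e/) fails the environment for rule 1, so it stays [p].
Rule 3 applies to /e/ (between /p/ and /t/: in an unstressed syllable) → [ə].
/t/ (between /e/ and /b/) is in the target of rule 1 but the environment (immediately before a stressed vowel) is not met → [t].
/u/ (between /b/ and /k/) is in the target of rule 3 but the environment (in an unstressed syllable) is not met → [u].
/k/ — between /u/ and /m/; rule 1 does not apply here → [k].
/i/ meets the environment for rule 3 (in an unstressed syllable) → [ə].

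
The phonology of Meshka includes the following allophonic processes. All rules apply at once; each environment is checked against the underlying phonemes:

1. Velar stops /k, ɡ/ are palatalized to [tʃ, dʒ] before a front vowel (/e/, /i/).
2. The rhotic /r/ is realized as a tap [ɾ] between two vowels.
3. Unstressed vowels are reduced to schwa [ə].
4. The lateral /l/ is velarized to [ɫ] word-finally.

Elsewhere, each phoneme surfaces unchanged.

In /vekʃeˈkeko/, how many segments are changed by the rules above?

4

Segments that undergo a rule: /e/ → [ə] (rule 3); /e/ → [ə] (rule 3); /k/ → [tʃ] (rule 1); /o/ → [ə] (rule 3).
All other segments surface unchanged.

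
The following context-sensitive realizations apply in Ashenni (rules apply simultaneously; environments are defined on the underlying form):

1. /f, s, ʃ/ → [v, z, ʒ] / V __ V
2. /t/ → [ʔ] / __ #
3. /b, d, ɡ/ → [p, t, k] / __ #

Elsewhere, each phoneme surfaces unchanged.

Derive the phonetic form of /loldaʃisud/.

[loldaʒizut]

/d/ (between /l/ and /a/): rule 3 targets it, but not word-finally → unchanged [d].
/ʃ/ (between /a/ and /i/): between two vowels, so rule 1 applies → [ʒ].
/s/ (between /i/ and /u/) occurs between two vowels → [z] by rule 1.
/d/ (word-final) occurs word-finally → [t] by rule 3.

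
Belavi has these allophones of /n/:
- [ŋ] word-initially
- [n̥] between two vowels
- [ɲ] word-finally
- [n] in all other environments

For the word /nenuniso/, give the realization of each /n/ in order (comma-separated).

[ŋ], [n̥], [n̥]

Occurrence 1 (position 1): word-initially → [ŋ].
Occurrence 2 (position 3): between two vowels → [n̥].
Occurrence 3 (position 5): between two vowels → [n̥].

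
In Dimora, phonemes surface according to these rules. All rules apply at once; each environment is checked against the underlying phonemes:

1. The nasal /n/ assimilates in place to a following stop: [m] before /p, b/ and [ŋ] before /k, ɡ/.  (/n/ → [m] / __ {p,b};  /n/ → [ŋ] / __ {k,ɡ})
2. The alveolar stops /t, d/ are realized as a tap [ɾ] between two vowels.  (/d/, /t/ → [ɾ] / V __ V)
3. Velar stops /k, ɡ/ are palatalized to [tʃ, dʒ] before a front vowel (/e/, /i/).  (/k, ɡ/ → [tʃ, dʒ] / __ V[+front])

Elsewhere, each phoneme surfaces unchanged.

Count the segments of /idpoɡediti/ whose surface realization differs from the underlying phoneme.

3

Segments that undergo a rule: /ɡ/ → [dʒ] (rule 3); /d/ → [ɾ] (rule 2); /t/ → [ɾ] (rule 2).
All other segments surface unchanged.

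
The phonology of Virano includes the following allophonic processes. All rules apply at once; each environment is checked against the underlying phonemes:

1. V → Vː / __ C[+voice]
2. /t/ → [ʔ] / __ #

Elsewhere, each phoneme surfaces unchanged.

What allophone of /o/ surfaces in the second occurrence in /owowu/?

[oː]

Rule 1 applies to /o/ (between /w/ and /w/: before a voiced consonant) → [oː].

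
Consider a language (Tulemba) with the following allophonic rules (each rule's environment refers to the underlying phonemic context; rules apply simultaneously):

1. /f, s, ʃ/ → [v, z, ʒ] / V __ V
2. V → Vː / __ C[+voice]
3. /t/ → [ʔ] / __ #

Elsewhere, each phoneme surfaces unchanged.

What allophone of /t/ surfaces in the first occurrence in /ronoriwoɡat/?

Rule 3 applies to /t/ (word-final: word-finally) → [ʔ].

[ʔ]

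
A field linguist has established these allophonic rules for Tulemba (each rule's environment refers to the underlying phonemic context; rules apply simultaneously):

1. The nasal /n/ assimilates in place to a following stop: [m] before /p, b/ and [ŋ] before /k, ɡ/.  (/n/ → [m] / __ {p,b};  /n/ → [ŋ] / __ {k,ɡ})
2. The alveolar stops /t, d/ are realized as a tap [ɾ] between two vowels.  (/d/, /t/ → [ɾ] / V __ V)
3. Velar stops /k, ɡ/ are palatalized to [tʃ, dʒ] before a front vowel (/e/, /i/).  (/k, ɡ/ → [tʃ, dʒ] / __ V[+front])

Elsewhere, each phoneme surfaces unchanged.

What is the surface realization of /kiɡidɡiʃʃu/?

/k/ meets the environment for rule 3 (before a front vowel) → [tʃ].
Rule 3 applies to /ɡ/ (between /i/ and /i/: before a front vowel) → [dʒ].
/d/ (between /i/ and /ɡ/) is in the target of rule 2 but the environment (between two vowels) is not met → [d].
Rule 3 applies to /ɡ/ (between /d/ and /i/: before a front vowel) → [dʒ].

[tʃidʒiddʒiʃʃu]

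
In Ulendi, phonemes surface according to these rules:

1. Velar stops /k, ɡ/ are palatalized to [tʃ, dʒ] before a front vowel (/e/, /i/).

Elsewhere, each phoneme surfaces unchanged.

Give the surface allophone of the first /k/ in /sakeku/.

Rule 1 applies to /k/ (between /a/ and /e/: before a front vowel) → [tʃ].

[tʃ]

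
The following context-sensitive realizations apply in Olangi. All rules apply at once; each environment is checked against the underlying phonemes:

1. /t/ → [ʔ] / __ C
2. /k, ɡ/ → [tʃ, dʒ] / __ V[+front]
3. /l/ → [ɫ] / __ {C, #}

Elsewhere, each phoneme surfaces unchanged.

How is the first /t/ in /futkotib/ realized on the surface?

/t/ — between /u/ and /k/, immediately before a consonant — surfaces as [ʔ] (rule 1).

[ʔ]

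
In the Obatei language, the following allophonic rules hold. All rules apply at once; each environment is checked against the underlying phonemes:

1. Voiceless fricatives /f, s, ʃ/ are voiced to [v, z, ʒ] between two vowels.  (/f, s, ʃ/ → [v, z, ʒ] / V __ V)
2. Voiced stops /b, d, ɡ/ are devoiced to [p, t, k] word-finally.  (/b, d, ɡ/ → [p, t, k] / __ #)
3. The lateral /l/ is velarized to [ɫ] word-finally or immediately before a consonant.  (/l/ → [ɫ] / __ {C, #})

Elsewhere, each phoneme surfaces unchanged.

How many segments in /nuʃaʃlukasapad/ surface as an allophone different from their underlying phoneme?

Segments that undergo a rule: /ʃ/ → [ʒ] (rule 1); /s/ → [z] (rule 1); /d/ → [t] (rule 2).
All other segments surface unchanged.

3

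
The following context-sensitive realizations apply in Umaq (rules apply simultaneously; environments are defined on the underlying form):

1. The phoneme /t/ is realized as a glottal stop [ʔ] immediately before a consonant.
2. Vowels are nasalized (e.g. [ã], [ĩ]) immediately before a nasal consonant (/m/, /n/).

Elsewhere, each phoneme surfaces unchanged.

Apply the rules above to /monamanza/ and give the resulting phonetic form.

/m/ (word-initial): no rule targets it → [m].
/o/ (between /m/ and /n/): before a nasal consonant, so rule 2 applies → [õ].
/n/ (between /o/ and /a/) is unaffected → [n].
Rule 2 applies to /a/ (between /n/ and /m/: before a nasal consonant) → [ã].
/m/ stays [m].
Rule 2 applies to /a/ (between /m/ and /n/: before a nasal consonant) → [ã].
/n/ (between /a/ and /z/): no rule targets it → [n].
/z/ — not in any rule's target class → [z].
/a/ — word-final; rule 2 does not apply here → [a].

[mõnãmãnza]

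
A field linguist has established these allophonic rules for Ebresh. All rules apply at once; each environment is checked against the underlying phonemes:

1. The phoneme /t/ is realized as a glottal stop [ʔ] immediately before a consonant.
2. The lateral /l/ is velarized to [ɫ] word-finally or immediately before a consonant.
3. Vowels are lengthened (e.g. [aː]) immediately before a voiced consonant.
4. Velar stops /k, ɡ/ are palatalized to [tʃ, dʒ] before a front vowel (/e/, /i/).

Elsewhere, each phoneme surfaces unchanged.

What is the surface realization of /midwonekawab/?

[miːdwoːnekaːwaːb]

/m/ (word-initial): no rule targets it → [m].
/i/ (between /m/ and /d/): before a voiced consonant, so rule 3 applies → [iː].
/d/ stays [d].
/w/ (between /d/ and /o/) is unaffected → [w].
/o/ — between /w/ and /n/, before a voiced consonant — surfaces as [oː] (rule 3).
/n/ (between /o/ and /e/) is unaffected → [n].
/e/ (between /n/ and /k/): rule 3 targets it, but not before a voiced consonant → unchanged [e].
/k/ (between /e/ and /a/) fails the environment for rule 4, so it stays [k].
Rule 3 applies to /a/ (between /k/ and /w/: before a voiced consonant) → [aː].
/w/ stays [w].
Rule 3 applies to /a/ (between /w/ and /b/: before a voiced consonant) → [aː].
/b/ (word-final): no rule targets it → [b].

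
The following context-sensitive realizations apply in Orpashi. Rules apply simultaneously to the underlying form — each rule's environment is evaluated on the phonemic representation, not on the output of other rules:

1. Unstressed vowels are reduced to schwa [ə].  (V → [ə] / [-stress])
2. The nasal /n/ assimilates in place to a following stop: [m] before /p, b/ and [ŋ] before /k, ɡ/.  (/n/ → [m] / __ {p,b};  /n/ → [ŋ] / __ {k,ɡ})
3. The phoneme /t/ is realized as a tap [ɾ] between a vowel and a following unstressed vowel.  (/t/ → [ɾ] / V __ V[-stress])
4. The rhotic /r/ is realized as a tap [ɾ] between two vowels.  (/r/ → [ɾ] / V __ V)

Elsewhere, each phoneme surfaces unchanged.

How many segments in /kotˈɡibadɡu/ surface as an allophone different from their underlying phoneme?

3

Segments that undergo a rule: /o/ → [ə] (rule 1); /a/ → [ə] (rule 1); /u/ → [ə] (rule 1).
All other segments surface unchanged.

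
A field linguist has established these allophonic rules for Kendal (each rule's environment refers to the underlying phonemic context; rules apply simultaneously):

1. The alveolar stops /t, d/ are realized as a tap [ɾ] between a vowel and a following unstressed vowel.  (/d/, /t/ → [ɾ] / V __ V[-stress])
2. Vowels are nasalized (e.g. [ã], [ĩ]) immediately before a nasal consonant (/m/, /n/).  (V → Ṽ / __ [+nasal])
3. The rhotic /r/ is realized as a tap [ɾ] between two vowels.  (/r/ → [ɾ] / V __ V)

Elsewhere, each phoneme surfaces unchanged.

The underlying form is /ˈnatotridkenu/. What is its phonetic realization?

/n/ stays [n].
/a/ — between /n/ and /t/; rule 2 does not apply here → [a].
Rule 1 applies to /t/ (between /a/ and /o/: between a vowel and a following unstressed vowel) → [ɾ].
/o/ — between /t/ and /t/; rule 2 does not apply here → [o].
/t/ (between /o/ and /r/) fails the environment for rule 1, so it stays [t].
/r/ — between /t/ and /i/; rule 3 does not apply here → [r].
/i/ — between /r/ and /d/; rule 2 does not apply here → [i].
/d/ (between /i/ and /k/) fails the environment for rule 1, so it stays [d].
/k/ (between /d/ and /e/) is unaffected → [k].
/e/ (between /k/ and /n/) occurs before a nasal consonant → [ẽ] by rule 2.
/n/ stays [n].
/u/ (word-final) is in the target of rule 2 but the environment (before a nasal consonant) is not met → [u].

[ˈnaɾotridkẽnu]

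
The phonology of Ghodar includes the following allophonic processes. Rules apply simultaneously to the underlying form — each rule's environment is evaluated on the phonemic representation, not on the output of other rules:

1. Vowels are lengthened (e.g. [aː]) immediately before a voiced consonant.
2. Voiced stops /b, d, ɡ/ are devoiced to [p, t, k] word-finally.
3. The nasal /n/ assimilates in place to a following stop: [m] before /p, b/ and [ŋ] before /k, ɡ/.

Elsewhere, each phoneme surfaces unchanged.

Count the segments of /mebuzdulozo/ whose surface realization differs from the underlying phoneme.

Segments that undergo a rule: /e/ → [eː] (rule 1); /u/ → [uː] (rule 1); /u/ → [uː] (rule 1); /o/ → [oː] (rule 1).
All other segments surface unchanged.

4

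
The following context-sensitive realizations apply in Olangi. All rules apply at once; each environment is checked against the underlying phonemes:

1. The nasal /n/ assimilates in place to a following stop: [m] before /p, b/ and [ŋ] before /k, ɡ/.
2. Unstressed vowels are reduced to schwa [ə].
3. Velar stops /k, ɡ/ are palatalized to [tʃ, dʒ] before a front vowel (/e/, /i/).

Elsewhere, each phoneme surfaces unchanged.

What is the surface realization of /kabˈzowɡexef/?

[kəbˈzowdʒəxəf]

/k/ (word-initial): rule 3 targets it, but not before a front vowel → unchanged [k].
Rule 2 applies to /a/ (between /k/ and /b/: in an unstressed syllable) → [ə].
/o/ — between /z/ and /w/; rule 2 does not apply here → [o].
Rule 3 applies to /ɡ/ (between /w/ and /e/: before a front vowel) → [dʒ].
Rule 2 applies to /e/ (between /ɡ/ and /x/: in an unstressed syllable) → [ə].
/e/ — between /x/ and /f/, in an unstressed syllable — surfaces as [ə] (rule 2).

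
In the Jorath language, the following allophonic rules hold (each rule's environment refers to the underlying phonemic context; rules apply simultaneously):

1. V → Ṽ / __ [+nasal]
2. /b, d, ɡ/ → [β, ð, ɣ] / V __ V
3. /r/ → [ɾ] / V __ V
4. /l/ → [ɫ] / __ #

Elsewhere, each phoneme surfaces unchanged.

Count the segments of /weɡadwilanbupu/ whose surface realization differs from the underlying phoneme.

2

Segments that undergo a rule: /ɡ/ → [ɣ] (rule 2); /a/ → [ã] (rule 1).
All other segments surface unchanged.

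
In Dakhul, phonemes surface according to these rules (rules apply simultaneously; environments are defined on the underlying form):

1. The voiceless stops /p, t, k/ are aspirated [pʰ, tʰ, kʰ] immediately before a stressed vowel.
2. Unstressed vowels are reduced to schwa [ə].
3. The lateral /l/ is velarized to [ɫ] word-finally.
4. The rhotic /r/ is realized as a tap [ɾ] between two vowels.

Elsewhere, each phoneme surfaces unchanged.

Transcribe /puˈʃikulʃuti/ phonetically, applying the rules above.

[pəˈʃikəlʃətə]

/p/ (word-initial) is in the target of rule 1 but the environment (immediately before a stressed vowel) is not met → [p].
Rule 2 applies to /u/ (between /p/ and /ʃ/: in an unstressed syllable) → [ə].
/ʃ/ (between /u/ and /i/): no rule targets it → [ʃ].
/i/ — between /ʃ/ and /k/; rule 2 does not apply here → [i].
/k/ (between /i/ and /u/) fails the environment for rule 1, so it stays [k].
/u/ (between /k/ and /l/): in an unstressed syllable, so rule 2 applies → [ə].
/l/ (between /u/ and /ʃ/): rule 3 targets it, but not word-finally → unchanged [l].
/ʃ/ (between /l/ and /u/): no rule targets it → [ʃ].
Rule 2 applies to /u/ (between /ʃ/ and /t/: in an unstressed syllable) → [ə].
/t/ (between /u/ and /i/): rule 1 targets it, but not immediately before a stressed vowel → unchanged [t].
/i/ (word-final): in an unstressed syllable, so rule 2 applies → [ə].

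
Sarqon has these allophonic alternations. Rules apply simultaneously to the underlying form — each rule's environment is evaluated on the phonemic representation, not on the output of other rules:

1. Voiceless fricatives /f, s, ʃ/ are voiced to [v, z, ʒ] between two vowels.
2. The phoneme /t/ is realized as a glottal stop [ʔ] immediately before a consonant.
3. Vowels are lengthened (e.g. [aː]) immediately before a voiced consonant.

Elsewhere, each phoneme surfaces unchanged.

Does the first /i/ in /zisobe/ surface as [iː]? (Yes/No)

/i/ (between /z/ and /s/) is in the target of rule 3 but the environment (before a voiced consonant) is not met → [i].
The actual realization is [i], not [iː].

No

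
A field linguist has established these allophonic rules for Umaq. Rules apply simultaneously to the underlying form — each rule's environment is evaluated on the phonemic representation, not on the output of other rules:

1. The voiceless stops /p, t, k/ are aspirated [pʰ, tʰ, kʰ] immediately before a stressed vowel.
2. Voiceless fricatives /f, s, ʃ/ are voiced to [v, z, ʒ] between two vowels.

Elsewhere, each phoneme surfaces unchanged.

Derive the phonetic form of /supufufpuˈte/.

/s/ — word-initial; rule 2 does not apply here → [s].
/p/ (between /u/ and /u/): rule 1 targets it, but not immediately before a stressed vowel → unchanged [p].
/f/ (between /u/ and /u/): between two vowels, so rule 2 applies → [v].
/f/ (between /u/ and /p/): rule 2 targets it, but not between two vowels → unchanged [f].
/p/ (between /f/ and /u/) is in the target of rule 1 but the environment (immediately before a stressed vowel) is not met → [p].
Rule 1 applies to /t/ (between /u/ and /e/: immediately before a stressed vowel) → [tʰ].

[supuvufpuˈtʰe]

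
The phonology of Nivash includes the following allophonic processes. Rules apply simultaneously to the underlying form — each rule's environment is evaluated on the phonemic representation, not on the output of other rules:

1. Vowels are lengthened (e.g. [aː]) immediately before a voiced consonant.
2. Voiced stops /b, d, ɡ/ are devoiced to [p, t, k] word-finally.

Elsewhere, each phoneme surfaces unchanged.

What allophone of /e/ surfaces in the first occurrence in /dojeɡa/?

[eː]

/e/ — between /j/ and /ɡ/, before a voiced consonant — surfaces as [eː] (rule 1).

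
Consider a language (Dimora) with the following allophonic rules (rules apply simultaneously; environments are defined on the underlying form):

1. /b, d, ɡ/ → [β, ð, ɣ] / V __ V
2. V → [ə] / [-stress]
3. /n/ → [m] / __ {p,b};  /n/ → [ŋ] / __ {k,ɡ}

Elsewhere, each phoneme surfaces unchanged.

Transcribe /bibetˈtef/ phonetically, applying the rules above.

[bəβətˈtef]

/b/ (word-initial) fails the environment for rule 1, so it stays [b].
/i/ — between /b/ and /b/, in an unstressed syllable — surfaces as [ə] (rule 2).
/b/ (between /i/ and /e/) occurs between two vowels → [β] by rule 1.
/e/ (between /b/ and /t/) occurs in an unstressed syllable → [ə] by rule 2.
/t/ (between /e/ and /t/) is unaffected → [t].
/t/ — not in any rule's target class → [t].
/e/ (between /t/ and /f/): rule 2 targets it, but not in an unstressed syllable → unchanged [e].
/f/ — not in any rule's target class → [f].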